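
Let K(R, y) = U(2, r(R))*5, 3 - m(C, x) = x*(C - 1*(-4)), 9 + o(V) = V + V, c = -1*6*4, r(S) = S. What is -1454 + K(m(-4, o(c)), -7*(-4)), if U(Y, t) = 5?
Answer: -1429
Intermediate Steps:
c = -24 (c = -6*4 = -24)
o(V) = -9 + 2*V (o(V) = -9 + (V + V) = -9 + 2*V)
m(C, x) = 3 - x*(4 + C) (m(C, x) = 3 - x*(C - 1*(-4)) = 3 - x*(C + 4) = 3 - x*(4 + C))
K(R, y) = 25 (K(R, y) = 5*5 = 25)
-1454 + K(m(-4, o(c)), -7*(-4)) = -1454 + 25 = -1429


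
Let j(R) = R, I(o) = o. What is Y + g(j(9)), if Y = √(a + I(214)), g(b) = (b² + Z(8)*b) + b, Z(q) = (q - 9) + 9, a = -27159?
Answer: 162 + I*√26945 ≈ 162.0 + 164.15*I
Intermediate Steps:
Z(q) = q (Z(q) = (-9 + q) + 9 = q)
g(b) = b² + 9*b (g(b) = (b² + 8*b) + b = b² + 9*b)
Y = I*√26945 (Y = √(-27159 + 214) = √(-26945) = I*√26945 ≈ 164.15*I)
Y + g(j(9)) = I*√26945 + 9*(9 + 9) = I*√26945 + 9*18 = I*√26945 + 162 = 162 + I*√26945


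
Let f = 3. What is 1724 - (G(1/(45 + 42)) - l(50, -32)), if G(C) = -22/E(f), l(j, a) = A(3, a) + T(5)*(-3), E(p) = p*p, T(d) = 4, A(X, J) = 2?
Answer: 15448/9 ≈ 1716.4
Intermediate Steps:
E(p) = p²
l(j, a) = -10 (l(j, a) = 2 + 4*(-3) = 2 - 12 = -10)
G(C) = -22/9 (G(C) = -22/(3²) = -22/9)
1724 - (G(1/(45 + 42)) - l(50, -32)) = 1724 - (-22/9 - 1*(-10)) = 1724 - (-22/9 + 10) = 1724 - 1*68/9 = 1724 - 68/9 = 15448/9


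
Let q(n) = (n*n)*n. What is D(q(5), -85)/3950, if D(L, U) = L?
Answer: 5/158 ≈ 0.031646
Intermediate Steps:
q(n) = n**3 (q(n) = n**2*n = n**3)
D(q(5), -85)/3950 = 5**3/3950 = 125*(1/3950) = 5/158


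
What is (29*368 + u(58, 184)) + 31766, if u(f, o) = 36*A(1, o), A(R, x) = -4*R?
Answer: 42294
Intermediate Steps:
u(f, o) = -144 (u(f, o) = 36*(-4*1) = 36*(-4) = -144)
(29*368 + u(58, 184)) + 31766 = (29*368 - 144) + 31766 = (10672 - 144) + 31766 = 10528 + 31766 = 42294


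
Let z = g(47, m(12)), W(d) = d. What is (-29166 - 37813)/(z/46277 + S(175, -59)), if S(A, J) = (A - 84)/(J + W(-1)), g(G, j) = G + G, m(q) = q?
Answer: 185975230980/4205567 ≈ 44221.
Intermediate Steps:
g(G, j) = 2*G
S(A, J) = (-84 + A)/(-1 + J) (S(A, J) = (A - 84)/(J - 1) = (-84 + A)/(-1 + J))
z = 94 (z = 2*47 = 94)
(-29166 - 37813)/(z/46277 + S(175, -59)) = (-29166 - 37813)/(94/46277 + (-84 + 175)/(-1 - 59)) = -66979/(94*(1/46277) + 91/(-60)) = -66979/(94/46277 - 1/60*91) = -66979/(94/46277 - 91/60) = -66979/(-4205567/2776620) = -66979*(-2776620/4205567) = 185975230980/4205567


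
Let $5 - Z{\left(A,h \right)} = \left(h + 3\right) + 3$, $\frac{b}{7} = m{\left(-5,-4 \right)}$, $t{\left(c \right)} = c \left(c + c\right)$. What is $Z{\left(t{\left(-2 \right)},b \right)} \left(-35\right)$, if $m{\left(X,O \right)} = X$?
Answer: $-1190$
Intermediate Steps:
$t{\left(c \right)} = 2 c^{2}$ ($t{\left(c \right)} = c 2 c = 2 c^{2}$)
$b = -35$ ($b = 7 \left(-5\right) = -35$)
$Z{\left(A,h \right)} = -1 - h$ ($Z{\left(A,h \right)} = 5 - \left(\left(h + 3\right) + 3\right) = 5 - \left(\left(3 + h\right) + 3\right) = 5 - \left(6 + h\right) = -1 - h$)
$Z{\left(t{\left(-2 \right)},b \right)} \left(-35\right) = \left(-1 - -35\right) \left(-35\right) = \left(-1 + 35\right) \left(-35\right) = 34 \left(-35\right) = -1190$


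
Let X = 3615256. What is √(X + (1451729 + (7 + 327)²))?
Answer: √5178541 ≈ 2275.6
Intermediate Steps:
√(X + (1451729 + (7 + 327)²)) = √(3615256 + (1451729 + (7 + 327)²)) = √(3615256 + (1451729 + 334²)) = √(3615256 + (1451729 + 111556)) = √(3615256 + 1563285) = √5178541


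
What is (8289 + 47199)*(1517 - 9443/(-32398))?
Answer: 1363817606496/16199 ≈ 8.4191e+7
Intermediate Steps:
(8289 + 47199)*(1517 - 9443/(-32398)) = 55488*(1517 - 9443*(-1/32398)) = 55488*(1517 + 9443/32398) = 55488*(49157209/32398) = 1363817606496/16199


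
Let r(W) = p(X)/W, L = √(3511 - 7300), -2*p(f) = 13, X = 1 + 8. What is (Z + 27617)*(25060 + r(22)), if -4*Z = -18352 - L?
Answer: 35510102535/44 + 3307881*I*√421/176 ≈ 8.0705e+8 + 3.8564e+5*I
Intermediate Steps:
X = 9
p(f) = -13/2 (p(f) = -½*13 = -13/2)
L = 3*I*√421 (L = √(-3789) = 3*I*√421 ≈ 61.555*I)
r(W) = -13/(2*W)
Z = 4588 + 3*I*√421/4 (Z = -(-18352 - 3*I*√421)/4 = 4588 + 3*I*√421/4 ≈ 4588.0 + 15.389*I)
(Z + 27617)*(25060 + r(22)) = ((4588 + 3*I*√421/4) + 27617)*(25060 - 13/2/22) = (32205 + 3*I*√421/4)*(25060 - 13/2*1/22) = (32205 + 3*I*√421/4)*(25060 - 13/44) = (32205 + 3*I*√421/4)*(1102627/44) = 35510102535/44 + 3307881*I*√421/176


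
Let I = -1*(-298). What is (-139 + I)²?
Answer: 25281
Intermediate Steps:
I = 298
(-139 + I)² = (-139 + 298)² = 159² = 25281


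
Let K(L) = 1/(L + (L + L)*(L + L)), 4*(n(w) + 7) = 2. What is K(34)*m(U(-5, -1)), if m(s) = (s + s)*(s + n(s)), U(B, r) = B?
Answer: 115/4658 ≈ 0.024689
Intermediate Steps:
n(w) = -13/2 (n(w) = -7 + (1/4)*2 = -7 + 1/2 = -13/2)
K(L) = 1/(L + 4*L**2) (K(L) = 1/(L + (2*L)*(2*L)) = 1/(L + 4*L**2))
m(s) = 2*s*(-13/2 + s) (m(s) = (s + s)*(s - 13/2) = (2*s)*(-13/2 + s) = 2*s*(-13/2 + s))
K(34)*m(U(-5, -1)) = (1/(34*(1 + 4*34)))*(-5*(-13 + 2*(-5))) = (1/(34*(1 + 136)))*(-5*(-13 - 10)) = ((1/34)/137)*(-5*(-23)) = ((1/34)*(1/137))*115 = (1/4658)*115 = 115/4658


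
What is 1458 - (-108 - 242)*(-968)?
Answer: -337342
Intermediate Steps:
1458 - (-108 - 242)*(-968) = 1458 - 1*(-350)*(-968) = 1458 + 350*(-968) = 1458 - 338800 = -337342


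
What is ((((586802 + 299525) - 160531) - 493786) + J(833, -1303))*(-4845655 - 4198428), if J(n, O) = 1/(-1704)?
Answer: -3575533346354237/1704 ≈ -2.0983e+12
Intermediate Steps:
J(n, O) = -1/1704
((((586802 + 299525) - 160531) - 493786) + J(833, -1303))*(-4845655 - 4198428) = ((((586802 + 299525) - 160531) - 493786) - 1/1704)*(-4845655 - 4198428) = (((886327 - 160531) - 493786) - 1/1704)*(-9044083) = ((725796 - 493786) - 1/1704)*(-9044083) = (232010 - 1/1704)*(-9044083) = (395345039/1704)*(-9044083) = -3575533346354237/1704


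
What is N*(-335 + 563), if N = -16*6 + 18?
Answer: -17784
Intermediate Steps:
N = -78 (N = -96 + 18 = -78)
N*(-335 + 563) = -78*(-335 + 563) = -78*228 = -17784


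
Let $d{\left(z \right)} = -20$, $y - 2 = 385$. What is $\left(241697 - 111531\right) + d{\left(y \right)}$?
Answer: $130146$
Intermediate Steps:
$y = 387$ ($y = 2 + 385 = 387$)
$\left(241697 - 111531\right) + d{\left(y \right)} = \left(241697 - 111531\right) - 20 = 130166 - 20 = 130146$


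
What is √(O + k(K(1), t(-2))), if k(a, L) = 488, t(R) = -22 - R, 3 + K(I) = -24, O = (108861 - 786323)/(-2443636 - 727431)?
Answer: √4909313245614586/3171067 ≈ 22.096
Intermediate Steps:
O = 677462/3171067 (O = -677462/(-3171067) = -677462*(-1/3171067) = 677462/3171067 ≈ 0.21364)
K(I) = -27 (K(I) = -3 - 24 = -27)
√(O + k(K(1), t(-2))) = √(677462/3171067 + 488) = √(1548158158/3171067) = √4909313245614586/3171067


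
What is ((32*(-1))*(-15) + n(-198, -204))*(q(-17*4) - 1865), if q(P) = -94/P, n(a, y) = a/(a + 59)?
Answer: -2120062617/2363 ≈ -8.9719e+5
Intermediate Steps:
n(a, y) = a/(59 + a)
((32*(-1))*(-15) + n(-198, -204))*(q(-17*4) - 1865) = ((32*(-1))*(-15) - 198/(59 - 198))*(-94/((-17*4)) - 1865) = (-32*(-15) - 198/(-139))*(-94/(-68) - 1865) = (480 - 198*(-1/139))*(-94*(-1/68) - 1865) = (480 + 198/139)*(47/34 - 1865) = (66918/139)*(-63363/34) = -2120062617/2363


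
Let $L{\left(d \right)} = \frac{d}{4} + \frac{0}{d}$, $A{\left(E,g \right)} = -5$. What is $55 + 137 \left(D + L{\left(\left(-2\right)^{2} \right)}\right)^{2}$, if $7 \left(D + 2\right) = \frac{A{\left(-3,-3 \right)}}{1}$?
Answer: $\frac{22423}{49} \approx 457.61$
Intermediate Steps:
$L{\left(d \right)} = \frac{d}{4}$ ($L{\left(d \right)} = d \frac{1}{4} + 0 = \frac{d}{4} + 0 = \frac{d}{4}$)
$D = - \frac{19}{7}$ ($D = -2 + \frac{\left(-5\right) 1^{-1}}{7} = -2 + \frac{\left(-5\right) 1}{7} = -2 + \frac{1}{7} \left(-5\right) = -2 - \frac{5}{7} = - \frac{19}{7} \approx -2.7143$)
$55 + 137 \left(D + L{\left(\left(-2\right)^{2} \right)}\right)^{2} = 55 + 137 \left(- \frac{19}{7} + \frac{\left(-2\right)^{2}}{4}\right)^{2} = 55 + 137 \left(- \frac{19}{7} + \frac{1}{4} \cdot 4\right)^{2} = 55 + 137 \left(- \frac{19}{7} + 1\right)^{2} = 55 + 137 \left(- \frac{12}{7}\right)^{2} = 55 + 137 \cdot \frac{144}{49} = 55 + \frac{19728}{49} = \frac{22423}{49}$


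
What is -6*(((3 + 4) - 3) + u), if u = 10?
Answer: -84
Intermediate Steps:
-6*(((3 + 4) - 3) + u) = -6*(((3 + 4) - 3) + 10) = -6*((7 - 3) + 10) = -6*(4 + 10) = -6*14 = -84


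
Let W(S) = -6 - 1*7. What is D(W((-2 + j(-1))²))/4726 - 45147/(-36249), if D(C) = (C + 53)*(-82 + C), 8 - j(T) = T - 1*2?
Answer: 12603087/28552129 ≈ 0.44141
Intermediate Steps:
j(T) = 10 - T (j(T) = 8 - (T - 1*2) = 8 - (T - 2) = 8 - (-2 + T) = 8 + (2 - T) = 10 - T)
W(S) = -13 (W(S) = -6 - 7 = -13)
D(C) = (-82 + C)*(53 + C) (D(C) = (53 + C)*(-82 + C) = (-82 + C)*(53 + C))
D(W((-2 + j(-1))²))/4726 - 45147/(-36249) = (-4346 + (-13)² - 29*(-13))/4726 - 45147/(-36249) = (-4346 + 169 + 377)*(1/4726) - 45147*(-1/36249) = -3800*1/4726 + 15049/12083 = -1900/2363 + 15049/12083 = 12603087/28552129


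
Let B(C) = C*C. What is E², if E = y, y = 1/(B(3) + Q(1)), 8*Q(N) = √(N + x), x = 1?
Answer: 64/(72 + √2)² ≈ 0.011875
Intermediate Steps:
B(C) = C²
Q(N) = √(1 + N)/8 (Q(N) = √(N + 1)/8 = √(1 + N)/8)
y = 1/(9 + √2/8) (y = 1/(3² + √(1 + 1)/8) = 1/(9 + √2/8) ≈ 0.10897)
E = 288/2591 - 4*√2/2591 ≈ 0.10897
E² = (288/2591 - 4*√2/2591)²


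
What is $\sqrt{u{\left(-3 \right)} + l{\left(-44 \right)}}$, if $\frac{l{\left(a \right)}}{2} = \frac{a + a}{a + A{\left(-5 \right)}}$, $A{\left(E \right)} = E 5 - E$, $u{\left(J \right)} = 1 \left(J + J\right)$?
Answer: $\frac{i \sqrt{13}}{2} \approx 1.8028 i$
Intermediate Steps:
$u{\left(J \right)} = 2 J$ ($u{\left(J \right)} = 1 \cdot 2 J = 2 J$)
$A{\left(E \right)} = 4 E$ ($A{\left(E \right)} = 5 E - E = 4 E$)
$l{\left(a \right)} = \frac{4 a}{-20 + a}$ ($l{\left(a \right)} = 2 \frac{a + a}{a + 4 \left(-5\right)} = 2 \frac{2 a}{a - 20} = 2 \frac{2 a}{-20 + a} = \frac{4 a}{-20 + a}$)
$\sqrt{u{\left(-3 \right)} + l{\left(-44 \right)}} = \sqrt{2 \left(-3\right) + 4 \left(-44\right) \frac{1}{-20 - 44}} = \sqrt{-6 + 4 \left(-44\right) \frac{1}{-64}} = \sqrt{-6 + 4 \left(-44\right) \left(- \frac{1}{64}\right)} = \sqrt{-6 + \frac{11}{4}} = \sqrt{- \frac{13}{4}} = \frac{i \sqrt{13}}{2}$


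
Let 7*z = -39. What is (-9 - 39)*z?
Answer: 1872/7 ≈ 267.43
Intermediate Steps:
z = -39/7 (z = (⅐)*(-39) = -39/7 ≈ -5.5714)
(-9 - 39)*z = (-9 - 39)*(-39/7) = -48*(-39/7) = 1872/7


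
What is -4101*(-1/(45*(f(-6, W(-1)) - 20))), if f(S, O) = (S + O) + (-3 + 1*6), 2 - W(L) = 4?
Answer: -1367/375 ≈ -3.6453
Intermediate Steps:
W(L) = -2 (W(L) = 2 - 1*4 = 2 - 4 = -2)
f(S, O) = 3 + O + S (f(S, O) = (O + S) + (-3 + 6) = (O + S) + 3 = 3 + O + S)
-4101*(-1/(45*(f(-6, W(-1)) - 20))) = -4101*(-1/(45*((3 - 2 - 6) - 20))) = -4101*(-1/(45*(-5 - 20))) = -4101/((-45*(-25))) = -4101/1125 = -4101*1/1125 = -1367/375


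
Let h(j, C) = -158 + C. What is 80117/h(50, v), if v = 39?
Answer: -80117/119 ≈ -673.25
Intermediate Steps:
80117/h(50, v) = 80117/(-158 + 39) = 80117/(-119) = 80117*(-1/119) = -80117/119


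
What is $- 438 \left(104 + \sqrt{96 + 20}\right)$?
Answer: $-45552 - 876 \sqrt{29} \approx -50269.0$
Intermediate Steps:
$- 438 \left(104 + \sqrt{96 + 20}\right) = - 438 \left(104 + \sqrt{116}\right) = - 438 \left(104 + 2 \sqrt{29}\right) = -45552 - 876 \sqrt{29}$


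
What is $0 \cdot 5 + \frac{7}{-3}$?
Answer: $- \frac{7}{3} \approx -2.3333$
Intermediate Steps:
$0 \cdot 5 + \frac{7}{-3} = 0 + 7 \left(- \frac{1}{3}\right) = 0 - \frac{7}{3} = - \frac{7}{3}$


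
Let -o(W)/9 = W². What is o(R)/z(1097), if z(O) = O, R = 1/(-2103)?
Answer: -1/539066897 ≈ -1.8551e-9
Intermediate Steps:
R = -1/2103 ≈ -0.00047551
o(W) = -9*W²
o(R)/z(1097) = -9*(-1/2103)²/1097 = -9*1/4422609*(1/1097) = -1/491401*1/1097 = -1/539066897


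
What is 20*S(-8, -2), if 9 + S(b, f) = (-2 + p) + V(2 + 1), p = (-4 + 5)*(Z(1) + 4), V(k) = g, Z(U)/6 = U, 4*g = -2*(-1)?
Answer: -10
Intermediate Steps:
g = ½ (g = (-2*(-1))/4 = (¼)*2 = ½ ≈ 0.50000)
Z(U) = 6*U
V(k) = ½
p = 10 (p = (-4 + 5)*(6*1 + 4) = 1*(6 + 4) = 1*10 = 10)
S(b, f) = -½ (S(b, f) = -9 + ((-2 + 10) + ½) = -9 + (8 + ½) = -9 + 17/2 = -½)
20*S(-8, -2) = 20*(-½) = -10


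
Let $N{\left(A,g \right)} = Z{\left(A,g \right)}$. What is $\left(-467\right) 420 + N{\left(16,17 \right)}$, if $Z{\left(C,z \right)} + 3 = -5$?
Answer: $-196148$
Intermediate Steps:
$Z{\left(C,z \right)} = -8$ ($Z{\left(C,z \right)} = -3 - 5 = -8$)
$N{\left(A,g \right)} = -8$
$\left(-467\right) 420 + N{\left(16,17 \right)} = \left(-467\right) 420 - 8 = -196140 - 8 = -196148$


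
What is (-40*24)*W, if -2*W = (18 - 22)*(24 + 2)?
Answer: -49920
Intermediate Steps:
W = 52 (W = -(18 - 22)*(24 + 2)/2 = -(-2)*26 = -½*(-104) = 52)
(-40*24)*W = -40*24*52 = -960*52 = -49920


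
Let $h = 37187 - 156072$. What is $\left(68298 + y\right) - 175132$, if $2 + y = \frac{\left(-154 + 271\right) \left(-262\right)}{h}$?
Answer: $- \frac{977012862}{9145} \approx -1.0684 \cdot 10^{5}$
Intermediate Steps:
$h = -118885$ ($h = 37187 - 156072 = -118885$)
$y = - \frac{15932}{9145}$ ($y = -2 + \frac{\left(-154 + 271\right) \left(-262\right)}{-118885} = -2 + 117 \left(-262\right) \left(- \frac{1}{118885}\right) = -2 - - \frac{2358}{9145} = -2 + \frac{2358}{9145} = - \frac{15932}{9145} \approx -1.7422$)
$\left(68298 + y\right) - 175132 = \left(68298 - \frac{15932}{9145}\right) - 175132 = \frac{624569278}{9145} - 175132 = - \frac{977012862}{9145}$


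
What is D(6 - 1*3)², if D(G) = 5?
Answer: 25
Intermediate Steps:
D(6 - 1*3)² = 5² = 25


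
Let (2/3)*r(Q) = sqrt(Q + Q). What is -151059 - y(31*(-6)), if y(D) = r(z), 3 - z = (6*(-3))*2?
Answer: -151059 - 3*sqrt(78)/2 ≈ -1.5107e+5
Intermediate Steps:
z = 39 (z = 3 - 6*(-3)*2 = 3 - (-18)*2 = 3 - 1*(-36) = 3 + 36 = 39)
r(Q) = 3*sqrt(2)*sqrt(Q)/2 (r(Q) = 3*sqrt(Q + Q)/2 = 3*sqrt(2*Q)/2 = 3*(sqrt(2)*sqrt(Q))/2 = 3*sqrt(2)*sqrt(Q)/2)
y(D) = 3*sqrt(78)/2 (y(D) = 3*sqrt(2)*sqrt(39)/2 = 3*sqrt(78)/2)
-151059 - y(31*(-6)) = -151059 - 3*sqrt(78)/2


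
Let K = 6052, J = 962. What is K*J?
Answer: 5822024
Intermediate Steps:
K*J = 6052*962 = 5822024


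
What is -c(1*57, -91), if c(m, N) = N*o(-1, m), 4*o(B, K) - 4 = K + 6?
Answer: 6097/4 ≈ 1524.3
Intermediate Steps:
o(B, K) = 5/2 + K/4 (o(B, K) = 1 + (K + 6)/4 = 1 + (6 + K)/4 = 1 + (3/2 + K/4) = 5/2 + K/4)
c(m, N) = N*(5/2 + m/4)
-c(1*57, -91) = -(-91)*(10 + 1*57)/4 = -(-91)*(10 + 57)/4 = -(-91)*67/4 = -1*(-6097/4) = 6097/4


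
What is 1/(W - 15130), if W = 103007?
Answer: 1/87877 ≈ 1.1380e-5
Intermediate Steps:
1/(W - 15130) = 1/(103007 - 15130) = 1/87877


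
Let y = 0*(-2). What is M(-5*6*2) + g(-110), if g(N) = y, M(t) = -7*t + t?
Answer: 360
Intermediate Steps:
y = 0
M(t) = -6*t
g(N) = 0
M(-5*6*2) + g(-110) = -6*(-5*6)*2 + 0 = -(-180)*2 + 0 = -6*(-60) + 0 = 360 + 0 = 360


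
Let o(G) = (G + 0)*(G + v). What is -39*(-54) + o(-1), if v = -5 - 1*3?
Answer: 2115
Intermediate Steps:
v = -8 (v = -5 - 3 = -8)
o(G) = G*(-8 + G) (o(G) = (G + 0)*(G - 8) = G*(-8 + G))
-39*(-54) + o(-1) = -39*(-54) - (-8 - 1) = 2106 - 1*(-9) = 2106 + 9 = 2115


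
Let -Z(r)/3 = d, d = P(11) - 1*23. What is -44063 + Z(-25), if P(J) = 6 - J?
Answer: -43979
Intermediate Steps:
d = -28 (d = (6 - 1*11) - 1*23 = (6 - 11) - 23 = -5 - 23 = -28)
Z(r) = 84 (Z(r) = -3*(-28) = 84)
-44063 + Z(-25) = -44063 + 84 = -43979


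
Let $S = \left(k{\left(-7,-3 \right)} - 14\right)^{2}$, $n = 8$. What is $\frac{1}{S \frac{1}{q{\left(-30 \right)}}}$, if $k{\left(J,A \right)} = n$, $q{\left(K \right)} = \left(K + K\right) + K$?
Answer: $- \frac{5}{2} \approx -2.5$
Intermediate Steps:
$q{\left(K \right)} = 3 K$ ($q{\left(K \right)} = 2 K + K = 3 K$)
$k{\left(J,A \right)} = 8$
$S = 36$ ($S = \left(8 - 14\right)^{2} = \left(-6\right)^{2} = 36$)
$\frac{1}{S \frac{1}{q{\left(-30 \right)}}} = \frac{1}{36 \frac{1}{3 \left(-30\right)}} = \frac{1}{36 \frac{1}{-90}} = \frac{1}{36 \left(- \frac{1}{90}\right)} = \frac{1}{- \frac{2}{5}} = - \frac{5}{2}$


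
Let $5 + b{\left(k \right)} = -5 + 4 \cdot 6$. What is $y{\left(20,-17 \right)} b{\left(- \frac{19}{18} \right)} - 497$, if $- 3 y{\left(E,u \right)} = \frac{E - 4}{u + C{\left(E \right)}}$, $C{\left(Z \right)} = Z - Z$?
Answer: $- \frac{25123}{51} \approx -492.61$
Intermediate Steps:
$C{\left(Z \right)} = 0$
$b{\left(k \right)} = 14$ ($b{\left(k \right)} = -5 + \left(-5 + 4 \cdot 6\right) = -5 + \left(-5 + 24\right) = -5 + 19 = 14$)
$y{\left(E,u \right)} = - \frac{-4 + E}{3 u}$ ($y{\left(E,u \right)} = - \frac{\left(E - 4\right) \frac{1}{u + 0}}{3} = - \frac{\left(-4 + E\right) \frac{1}{u}}{3} = - \frac{\frac{1}{u} \left(-4 + E\right)}{3} = - \frac{-4 + E}{3 u}$)
$y{\left(20,-17 \right)} b{\left(- \frac{19}{18} \right)} - 497 = \frac{4 - 20}{3 \left(-17\right)} 14 - 497 = \frac{1}{3} \left(- \frac{1}{17}\right) \left(4 - 20\right) 14 - 497 = \frac{1}{3} \left(- \frac{1}{17}\right) \left(-16\right) 14 - 497 = \frac{16}{51} \cdot 14 - 497 = \frac{224}{51} - 497 = - \frac{25123}{51}$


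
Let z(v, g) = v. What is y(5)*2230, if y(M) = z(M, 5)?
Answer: 11150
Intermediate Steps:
y(M) = M
y(5)*2230 = 5*2230 = 11150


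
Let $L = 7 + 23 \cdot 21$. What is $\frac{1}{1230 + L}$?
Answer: $\frac{1}{1720} \approx 0.00058139$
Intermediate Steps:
$L = 490$ ($L = 7 + 483 = 490$)
$\frac{1}{1230 + L} = \frac{1}{1230 + 490} = \frac{1}{1720}$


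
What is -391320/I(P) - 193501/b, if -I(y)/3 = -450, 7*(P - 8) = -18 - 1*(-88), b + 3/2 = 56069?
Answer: -98673602/336405 ≈ -293.32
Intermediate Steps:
b = 112135/2 (b = -3/2 + 56069 = 112135/2 ≈ 56068.)
P = 18 (P = 8 + (-18 - 1*(-88))/7 = 8 + (-18 + 88)/7 = 8 + (⅐)*70 = 8 + 10 = 18)
I(y) = 1350 (I(y) = -3*(-450) = 1350)
-391320/I(P) - 193501/b = -391320/1350 - 193501/112135/2 = -391320*1/1350 - 193501*2/112135 = -4348/15 - 387002/112135 = -98673602/336405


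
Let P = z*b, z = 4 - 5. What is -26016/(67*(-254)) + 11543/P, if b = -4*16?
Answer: 99051899/544576 ≈ 181.89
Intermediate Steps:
z = -1
b = -64
P = 64 (P = -1*(-64) = 64)
-26016/(67*(-254)) + 11543/P = -26016/(67*(-254)) + 11543/64 = -26016/(-17018) + 11543*(1/64) = -26016*(-1/17018) + 11543/64 = 13008/8509 + 11543/64 = 99051899/544576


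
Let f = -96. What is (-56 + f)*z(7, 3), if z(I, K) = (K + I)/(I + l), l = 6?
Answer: -1520/13 ≈ -116.92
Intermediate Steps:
z(I, K) = (I + K)/(6 + I) (z(I, K) = (K + I)/(I + 6) = (I + K)/(6 + I))
(-56 + f)*z(7, 3) = (-56 - 96)*((7 + 3)/(6 + 7)) = -152*10/13 = -1520/13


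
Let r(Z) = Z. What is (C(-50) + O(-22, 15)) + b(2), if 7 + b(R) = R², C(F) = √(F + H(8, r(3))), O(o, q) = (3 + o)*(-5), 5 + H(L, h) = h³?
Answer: 92 + 2*I*√7 ≈ 92.0 + 5.2915*I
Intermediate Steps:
H(L, h) = -5 + h³
O(o, q) = -15 - 5*o
C(F) = √(22 + F) (C(F) = √(F + (-5 + 3³)) = √(F + (-5 + 27)) = √(F + 22) = √(22 + F))
b(R) = -7 + R²
(C(-50) + O(-22, 15)) + b(2) = (√(22 - 50) + (-15 - 5*(-22))) + (-7 + 2²) = (√(-28) + (-15 + 110)) + (-7 + 4) = (2*I*√7 + 95) - 3 = (95 + 2*I*√7) - 3 = 92 + 2*I*√7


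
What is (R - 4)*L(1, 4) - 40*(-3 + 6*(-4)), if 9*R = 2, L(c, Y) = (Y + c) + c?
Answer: 3172/3 ≈ 1057.3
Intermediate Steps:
L(c, Y) = Y + 2*c
R = 2/9 (R = (⅑)*2 = 2/9 ≈ 0.22222)
(R - 4)*L(1, 4) - 40*(-3 + 6*(-4)) = (2/9 - 4)*(4 + 2*1) - 40*(-3 + 6*(-4)) = -34*(4 + 2)/9 - 40*(-3 - 24) = -34/9*6 - 40*(-27) = -68/3 + 1080 = 3172/3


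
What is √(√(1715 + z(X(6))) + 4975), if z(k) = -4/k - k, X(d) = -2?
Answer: √(4975 + 3*√191) ≈ 70.827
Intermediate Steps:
z(k) = -k - 4/k
√(√(1715 + z(X(6))) + 4975) = √(√(1715 + (-1*(-2) - 4/(-2))) + 4975) = √(√(1715 + (2 - 4*(-½))) + 4975) = √(√(1715 + (2 + 2)) + 4975) = √(√(1715 + 4) + 4975) = √(√1719 + 4975) = √(3*√191 + 4975) = √(4975 + 3*√191)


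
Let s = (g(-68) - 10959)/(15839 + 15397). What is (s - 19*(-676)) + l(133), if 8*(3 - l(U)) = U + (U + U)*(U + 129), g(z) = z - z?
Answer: 85764147/20824 ≈ 4118.5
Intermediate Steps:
g(z) = 0
l(U) = 3 - U/8 - U*(129 + U)/4 (l(U) = 3 - (U + (U + U)*(U + 129))/8 = 3 - (U + (2*U)*(129 + U))/8 = 3 - (U + 2*U*(129 + U))/8 = 3 + (-U/8 - U*(129 + U)/4) = 3 - U/8 - U*(129 + U)/4)
s = -3653/10412 (s = (0 - 10959)/(15839 + 15397) = -10959/31236 = -10959*1/31236 = -3653/10412 ≈ -0.35085)
(s - 19*(-676)) + l(133) = (-3653/10412 - 19*(-676)) + (3 - 259/8*133 - ¼*133²) = (-3653/10412 + 12844) + (3 - 34447/8 - ¼*17689) = 133728075/10412 + (3 - 34447/8 - 17689/4) = 133728075/10412 - 69801/8 = 85764147/20824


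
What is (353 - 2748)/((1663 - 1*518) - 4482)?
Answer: 2395/3337 ≈ 0.71771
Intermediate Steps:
(353 - 2748)/((1663 - 1*518) - 4482) = -2395/((1663 - 518) - 4482) = -2395/(1145 - 4482) = -2395/(-3337) = -2395*(-1/3337) = 2395/3337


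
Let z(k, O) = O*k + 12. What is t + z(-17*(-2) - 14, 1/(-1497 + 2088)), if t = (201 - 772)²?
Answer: 192697343/591 ≈ 3.2605e+5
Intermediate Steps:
z(k, O) = 12 + O*k
t = 326041 (t = (-571)² = 326041)
t + z(-17*(-2) - 14, 1/(-1497 + 2088)) = 326041 + (12 + (-17*(-2) - 14)/(-1497 + 2088)) = 326041 + (12 + (34 - 14)/591) = 326041 + (12 + (1/591)*20) = 326041 + (12 + 20/591) = 326041 + 7112/591 = 192697343/591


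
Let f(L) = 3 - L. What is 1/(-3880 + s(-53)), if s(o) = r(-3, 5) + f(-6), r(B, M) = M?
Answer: -1/3866 ≈ -0.00025867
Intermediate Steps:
s(o) = 14 (s(o) = 5 + (3 - 1*(-6)) = 5 + (3 + 6) = 5 + 9 = 14)
1/(-3880 + s(-53)) = 1/(-3880 + 14) = 1/(-3866) = -1/3866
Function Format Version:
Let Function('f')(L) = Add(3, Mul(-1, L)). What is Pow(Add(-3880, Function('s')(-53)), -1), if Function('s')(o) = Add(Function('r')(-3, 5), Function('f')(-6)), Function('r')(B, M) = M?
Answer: Rational(-1, 3866) ≈ -0.00025867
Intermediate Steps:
Function('s')(o) = 14 (Function('s')(o) = Add(5, Add(3, Mul(-1, -6))) = Add(5, Add(3, 6)) = Add(5, 9) = 14)
Pow(Add(-3880, Function('s')(-53)), -1) = Pow(Add(-3880, 14), -1) = Pow(-3866, -1) = Rational(-1, 3866)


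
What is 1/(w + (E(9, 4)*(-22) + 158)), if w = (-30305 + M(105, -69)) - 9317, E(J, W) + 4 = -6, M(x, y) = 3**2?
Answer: -1/39235 ≈ -2.5487e-5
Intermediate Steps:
M(x, y) = 9
E(J, W) = -10 (E(J, W) = -4 - 6 = -10)
w = -39613 (w = (-30305 + 9) - 9317 = -30296 - 9317 = -39613)
1/(w + (E(9, 4)*(-22) + 158)) = 1/(-39613 + (-10*(-22) + 158)) = 1/(-39613 + (220 + 158)) = 1/(-39613 + 378) = 1/(-39235) = -1/39235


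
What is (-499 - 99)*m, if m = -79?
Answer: 47242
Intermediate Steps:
(-499 - 99)*m = (-499 - 99)*(-79) = -598*(-79) = 47242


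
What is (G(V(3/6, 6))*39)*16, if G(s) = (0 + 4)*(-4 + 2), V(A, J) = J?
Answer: -4992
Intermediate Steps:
G(s) = -8 (G(s) = 4*(-2) = -8)
(G(V(3/6, 6))*39)*16 = -8*39*16 = -312*16 = -4992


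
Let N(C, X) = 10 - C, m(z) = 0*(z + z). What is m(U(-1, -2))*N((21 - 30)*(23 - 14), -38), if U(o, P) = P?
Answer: 0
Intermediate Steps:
m(z) = 0 (m(z) = 0*(2*z) = 0)
m(U(-1, -2))*N((21 - 30)*(23 - 14), -38) = 0*(10 - (21 - 30)*(23 - 14)) = 0*(10 - (-9)*9) = 0*(10 - 1*(-81)) = 0*(10 + 81) = 0*91 = 0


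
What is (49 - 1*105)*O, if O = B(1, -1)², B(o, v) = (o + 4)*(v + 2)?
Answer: -1400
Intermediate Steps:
B(o, v) = (2 + v)*(4 + o) (B(o, v) = (4 + o)*(2 + v) = (2 + v)*(4 + o))
O = 25 (O = (8 + 2*1 + 4*(-1) + 1*(-1))² = (8 + 2 - 4 - 1)² = 5² = 25)
(49 - 1*105)*O = (49 - 1*105)*25 = (49 - 105)*25 = -56*25 = -1400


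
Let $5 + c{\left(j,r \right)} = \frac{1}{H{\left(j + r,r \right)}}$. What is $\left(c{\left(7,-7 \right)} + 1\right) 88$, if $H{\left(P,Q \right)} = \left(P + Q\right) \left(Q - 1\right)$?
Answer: $- \frac{2453}{7} \approx -350.43$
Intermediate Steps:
$H{\left(P,Q \right)} = \left(-1 + Q\right) \left(P + Q\right)$ ($H{\left(P,Q \right)} = \left(P + Q\right) \left(-1 + Q\right) = \left(-1 + Q\right) \left(P + Q\right)$)
$c{\left(j,r \right)} = -5 + \frac{1}{r^{2} - j - 2 r + r \left(j + r\right)}$ ($c{\left(j,r \right)} = -5 + \frac{1}{r^{2} - \left(j + r\right) - r + \left(j + r\right) r} = -5 + \frac{1}{r^{2} - \left(j + r\right) - r + r \left(j + r\right)} = -5 + \frac{1}{r^{2} - j - 2 r + r \left(j + r\right)}$)
$\left(c{\left(7,-7 \right)} + 1\right) 88 = \left(\left(-5 - \frac{1}{7 - \left(-7\right)^{2} + 2 \left(-7\right) - - 7 \left(7 - 7\right)}\right) + 1\right) 88 = \left(\left(-5 - \frac{1}{7 - 49 - 14 - \left(-7\right) 0}\right) + 1\right) 88 = \left(\left(-5 - \frac{1}{7 - 49 - 14 + 0}\right) + 1\right) 88 = \left(\left(-5 - \frac{1}{-56}\right) + 1\right) 88 = \left(\left(-5 - - \frac{1}{56}\right) + 1\right) 88 = \left(\left(-5 + \frac{1}{56}\right) + 1\right) 88 = \left(- \frac{279}{56} + 1\right) 88 = \left(- \frac{223}{56}\right) 88 = - \frac{2453}{7}$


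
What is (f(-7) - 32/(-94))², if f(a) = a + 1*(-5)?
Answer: 300304/2209 ≈ 135.95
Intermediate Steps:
f(a) = -5 + a (f(a) = a - 5 = -5 + a)
(f(-7) - 32/(-94))² = ((-5 - 7) - 32/(-94))² = (-12 - 32*(-1/94))² = (-12 + 16/47)² = (-548/47)² = 300304/2209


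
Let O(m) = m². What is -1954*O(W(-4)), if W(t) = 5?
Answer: -48850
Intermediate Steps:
-1954*O(W(-4)) = -1954*5² = -1954*25 = -48850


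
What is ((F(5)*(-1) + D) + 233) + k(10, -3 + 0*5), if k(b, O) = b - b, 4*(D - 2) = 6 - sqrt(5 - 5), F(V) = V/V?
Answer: 471/2 ≈ 235.50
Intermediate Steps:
F(V) = 1
D = 7/2 (D = 2 + (6 - sqrt(5 - 5))/4 = 2 + (6 - sqrt(0))/4 = 2 + (6 - 1*0)/4 = 2 + (6 + 0)/4 = 2 + (1/4)*6 = 2 + 3/2 = 7/2 ≈ 3.5000)
k(b, O) = 0
((F(5)*(-1) + D) + 233) + k(10, -3 + 0*5) = ((1*(-1) + 7/2) + 233) + 0 = ((-1 + 7/2) + 233) + 0 = (5/2 + 233) + 0 = 471/2 + 0 = 471/2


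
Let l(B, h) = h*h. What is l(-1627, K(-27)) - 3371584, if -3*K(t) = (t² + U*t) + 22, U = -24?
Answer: -28387055/9 ≈ -3.1541e+6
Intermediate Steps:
K(t) = -22/3 + 8*t - t²/3 (K(t) = -((t² - 24*t) + 22)/3 = -(22 + t² - 24*t)/3 = -22/3 + 8*t - t²/3)
l(B, h) = h²
l(-1627, K(-27)) - 3371584 = (-22/3 + 8*(-27) - ⅓*(-27)²)² - 3371584 = (-22/3 - 216 - ⅓*729)² - 3371584 = (-22/3 - 216 - 243)² - 3371584 = (-1399/3)² - 3371584 = 1957201/9 - 3371584 = -28387055/9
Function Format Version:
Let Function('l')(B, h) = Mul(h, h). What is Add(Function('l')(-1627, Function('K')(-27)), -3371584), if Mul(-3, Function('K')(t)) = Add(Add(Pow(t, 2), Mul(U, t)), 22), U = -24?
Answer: Rational(-28387055, 9) ≈ -3.1541e+6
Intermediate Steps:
Function('K')(t) = Add(Rational(-22, 3), Mul(8, t), Mul(Rational(-1, 3), Pow(t, 2))) (Function('K')(t) = Mul(Rational(-1, 3), Add(Add(Pow(t, 2), Mul(-24, t)), 22)) = Mul(Rational(-1, 3), Add(22, Pow(t, 2), Mul(-24, t))) = Add(Rational(-22, 3), Mul(8, t), Mul(Rational(-1, 3), Pow(t, 2))))
Function('l')(B, h) = Pow(h, 2)
Add(Function('l')(-1627, Function('K')(-27)), -3371584) = Add(Pow(Add(Rational(-22, 3), Mul(8, -27), Mul(Rational(-1, 3), Pow(-27, 2))), 2), -3371584) = Add(Pow(Add(Rational(-22, 3), -216, Mul(Rational(-1, 3), 729)), 2), -3371584) = Add(Pow(Add(Rational(-22, 3), -216, -243), 2), -3371584) = Add(Pow(Rational(-1399, 3), 2), -3371584) = Add(Rational(1957201, 9), -3371584) = Rational(-28387055, 9)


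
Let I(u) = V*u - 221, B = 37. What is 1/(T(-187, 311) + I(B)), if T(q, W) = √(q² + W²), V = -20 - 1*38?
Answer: -2367/5470999 - √131690/5470999 ≈ -0.00049897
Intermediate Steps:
V = -58 (V = -20 - 38 = -58)
T(q, W) = √(W² + q²)
I(u) = -221 - 58*u (I(u) = -58*u - 221 = -221 - 58*u)
1/(T(-187, 311) + I(B)) = 1/(√(311² + (-187)²) + (-221 - 58*37)) = 1/(√(96721 + 34969) + (-221 - 2146)) = 1/(√131690 - 2367) = 1/(-2367 + √131690)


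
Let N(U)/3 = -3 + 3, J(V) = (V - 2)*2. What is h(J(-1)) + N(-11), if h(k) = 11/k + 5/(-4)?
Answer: -37/12 ≈ -3.0833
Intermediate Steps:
J(V) = -4 + 2*V (J(V) = (-2 + V)*2 = -4 + 2*V)
N(U) = 0 (N(U) = 3*(-3 + 3) = 3*0 = 0)
h(k) = -5/4 + 11/k (h(k) = 11/k + 5*(-1/4) = 11/k - 5/4 = -5/4 + 11/k)
h(J(-1)) + N(-11) = (-5/4 + 11/(-4 + 2*(-1))) + 0 = (-5/4 + 11/(-4 - 2)) + 0 = (-5/4 + 11/(-6)) + 0 = (-5/4 + 11*(-1/6)) + 0 = (-5/4 - 11/6) + 0 = -37/12 + 0 = -37/12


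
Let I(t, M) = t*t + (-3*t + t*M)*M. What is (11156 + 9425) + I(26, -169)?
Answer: 777025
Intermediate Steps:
I(t, M) = t**2 + M*(-3*t + M*t) (I(t, M) = t**2 + (-3*t + M*t)*M = t**2 + M*(-3*t + M*t))
(11156 + 9425) + I(26, -169) = (11156 + 9425) + 26*(26 + (-169)**2 - 3*(-169)) = 20581 + 26*(26 + 28561 + 507) = 20581 + 26*29094 = 20581 + 756444 = 777025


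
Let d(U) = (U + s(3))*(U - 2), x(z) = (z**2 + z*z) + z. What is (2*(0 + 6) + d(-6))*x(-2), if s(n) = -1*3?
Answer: 504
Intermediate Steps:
s(n) = -3
x(z) = z + 2*z**2 (x(z) = (z**2 + z**2) + z = 2*z**2 + z = z + 2*z**2)
d(U) = (-3 + U)*(-2 + U) (d(U) = (U - 3)*(U - 2) = (-3 + U)*(-2 + U))
(2*(0 + 6) + d(-6))*x(-2) = (2*(0 + 6) + (6 + (-6)**2 - 5*(-6)))*(-2*(1 + 2*(-2))) = (2*6 + (6 + 36 + 30))*(-2*(1 - 4)) = (12 + 72)*(-2*(-3)) = 84*6 = 504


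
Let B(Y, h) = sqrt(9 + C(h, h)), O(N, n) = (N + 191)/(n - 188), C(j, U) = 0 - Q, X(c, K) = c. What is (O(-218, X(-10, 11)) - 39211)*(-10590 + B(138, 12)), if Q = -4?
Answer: 4567673505/11 - 862639*sqrt(13)/22 ≈ 4.1510e+8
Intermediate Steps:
C(j, U) = 4 (C(j, U) = 0 - 1*(-4) = 0 + 4 = 4)
O(N, n) = (191 + N)/(-188 + n)
B(Y, h) = sqrt(13) (B(Y, h) = sqrt(9 + 4) = sqrt(13))
(O(-218, X(-10, 11)) - 39211)*(-10590 + B(138, 12)) = ((191 - 218)/(-188 - 10) - 39211)*(-10590 + sqrt(13)) = (-27/(-198) - 39211)*(-10590 + sqrt(13)) = (-1/198*(-27) - 39211)*(-10590 + sqrt(13)) = (3/22 - 39211)*(-10590 + sqrt(13)) = -862639*(-10590 + sqrt(13))/22 = 4567673505/11 - 862639*sqrt(13)/22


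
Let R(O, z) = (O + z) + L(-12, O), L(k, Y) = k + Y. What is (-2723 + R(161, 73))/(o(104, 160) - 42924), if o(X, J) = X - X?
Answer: 195/3577 ≈ 0.054515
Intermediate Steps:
o(X, J) = 0
L(k, Y) = Y + k
R(O, z) = -12 + z + 2*O (R(O, z) = (O + z) + (O - 12) = (O + z) + (-12 + O) = -12 + z + 2*O)
(-2723 + R(161, 73))/(o(104, 160) - 42924) = (-2723 + (-12 + 73 + 2*161))/(0 - 42924) = (-2723 + (-12 + 73 + 322))/(-42924) = (-2723 + 383)*(-1/42924) = -2340*(-1/42924) = 195/3577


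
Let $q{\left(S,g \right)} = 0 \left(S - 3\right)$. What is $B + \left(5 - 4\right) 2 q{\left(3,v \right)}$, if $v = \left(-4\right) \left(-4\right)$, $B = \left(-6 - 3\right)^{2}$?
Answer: $81$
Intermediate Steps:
$B = 81$ ($B = \left(-9\right)^{2} = 81$)
$v = 16$
$q{\left(S,g \right)} = 0$ ($q{\left(S,g \right)} = 0 \left(S - 3\right) = 0 \left(-3 + S\right) = 0$)
$B + \left(5 - 4\right) 2 q{\left(3,v \right)} = 81 + \left(5 - 4\right) 2 \cdot 0 = 81 + 1 \cdot 2 \cdot 0 = 81 + 2 \cdot 0 = 81 + 0 = 81$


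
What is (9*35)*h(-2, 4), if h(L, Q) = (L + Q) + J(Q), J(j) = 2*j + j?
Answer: 4410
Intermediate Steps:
J(j) = 3*j
h(L, Q) = L + 4*Q (h(L, Q) = (L + Q) + 3*Q = L + 4*Q)
(9*35)*h(-2, 4) = (9*35)*(-2 + 4*4) = 315*(-2 + 16) = 315*14 = 4410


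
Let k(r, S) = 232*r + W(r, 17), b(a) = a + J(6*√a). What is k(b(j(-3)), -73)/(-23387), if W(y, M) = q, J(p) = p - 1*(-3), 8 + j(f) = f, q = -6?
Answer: 266/3341 - 1392*I*√11/23387 ≈ 0.079617 - 0.19741*I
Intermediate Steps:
j(f) = -8 + f
J(p) = 3 + p (J(p) = p + 3 = 3 + p)
W(y, M) = -6
b(a) = 3 + a + 6*√a (b(a) = a + (3 + 6*√a) = 3 + a + 6*√a)
k(r, S) = -6 + 232*r (k(r, S) = 232*r - 6 = -6 + 232*r)
k(b(j(-3)), -73)/(-23387) = (-6 + 232*(3 + (-8 - 3) + 6*√(-8 - 3)))/(-23387) = (-6 + 232*(3 - 11 + 6*√(-11)))*(-1/23387) = (-6 + 232*(3 - 11 + 6*(I*√11)))*(-1/23387) = (-6 + 232*(3 - 11 + 6*I*√11))*(-1/23387) = (-6 + 232*(-8 + 6*I*√11))*(-1/23387) = (-6 + (-1856 + 1392*I*√11))*(-1/23387) = (-1862 + 1392*I*√11)*(-1/23387) = 266/3341 - 1392*I*√11/23387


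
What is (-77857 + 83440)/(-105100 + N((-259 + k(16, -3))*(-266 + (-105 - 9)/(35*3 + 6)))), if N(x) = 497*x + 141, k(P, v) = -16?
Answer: 68857/448821839 ≈ 0.00015342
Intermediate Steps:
N(x) = 141 + 497*x
(-77857 + 83440)/(-105100 + N((-259 + k(16, -3))*(-266 + (-105 - 9)/(35*3 + 6)))) = (-77857 + 83440)/(-105100 + (141 + 497*((-259 - 16)*(-266 + (-105 - 9)/(35*3 + 6))))) = 5583/(-105100 + (141 + 497*(-275*(-266 - 114/(105 + 6))))) = 5583/(-105100 + (141 + 497*(-275*(-266 - 114/111)))) = 5583/(-105100 + (141 + 497*(-275*(-266 - 114*1/111)))) = 5583/(-105100 + (141 + 497*(-275*(-266 - 38/37)))) = 5583/(-105100 + (141 + 497*(-275*(-9880/37)))) = 5583/(-105100 + (141 + 497*(2717000/37))) = 5583/(-105100 + (141 + 1350349000/37)) = 5583/(-105100 + 1350354217/37) = 5583/(1346465517/37) = 5583*(37/1346465517) = 68857/448821839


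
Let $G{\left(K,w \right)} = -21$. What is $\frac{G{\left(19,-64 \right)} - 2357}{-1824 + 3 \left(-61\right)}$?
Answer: $\frac{2378}{2007} \approx 1.1849$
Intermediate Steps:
$\frac{G{\left(19,-64 \right)} - 2357}{-1824 + 3 \left(-61\right)} = \frac{-21 - 2357}{-1824 + 3 \left(-61\right)} = - \frac{2378}{-1824 - 183} = - \frac{2378}{-2007} = \left(-2378\right) \left(- \frac{1}{2007}\right) = \frac{2378}{2007}$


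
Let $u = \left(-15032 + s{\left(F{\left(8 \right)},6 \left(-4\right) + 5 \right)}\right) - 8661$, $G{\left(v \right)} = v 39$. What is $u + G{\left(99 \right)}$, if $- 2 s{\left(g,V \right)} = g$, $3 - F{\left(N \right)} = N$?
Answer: $- \frac{39659}{2} \approx -19830.0$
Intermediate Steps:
$F{\left(N \right)} = 3 - N$
$s{\left(g,V \right)} = - \frac{g}{2}$
$G{\left(v \right)} = 39 v$
$u = - \frac{47381}{2}$ ($u = \left(-15032 - \frac{3 - 8}{2}\right) - 8661 = \left(-15032 - - \frac{5}{2}\right) - 8661 = \left(-15032 + \frac{5}{2}\right) - 8661 = - \frac{30059}{2} - 8661 = - \frac{47381}{2} \approx -23691.0$)
$u + G{\left(99 \right)} = - \frac{47381}{2} + 39 \cdot 99 = - \frac{47381}{2} + 3861 = - \frac{39659}{2}$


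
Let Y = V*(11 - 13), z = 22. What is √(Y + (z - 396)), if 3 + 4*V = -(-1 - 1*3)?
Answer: I*√1498/2 ≈ 19.352*I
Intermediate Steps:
V = ¼ (V = -¾ + (-(-1 - 1*3))/4 = -¾ + (-(-1 - 3))/4 = -¾ + (-1*(-4))/4 = -¾ + (¼)*4 = -¾ + 1 = ¼ ≈ 0.25000)
Y = -½ (Y = (11 - 13)/4 = (¼)*(-2) = -½ ≈ -0.50000)
√(Y + (z - 396)) = √(-½ + (22 - 396)) = √(-½ - 374) = √(-749/2) = I*√1498/2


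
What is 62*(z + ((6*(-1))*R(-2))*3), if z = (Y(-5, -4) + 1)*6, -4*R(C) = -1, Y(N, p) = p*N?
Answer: 7533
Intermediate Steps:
Y(N, p) = N*p
R(C) = 1/4 (R(C) = -1/4*(-1) = 1/4)
z = 126 (z = (-5*(-4) + 1)*6 = (20 + 1)*6 = 21*6 = 126)
62*(z + ((6*(-1))*R(-2))*3) = 62*(126 + ((6*(-1))*(1/4))*3) = 62*(126 - 6*1/4*3) = 62*(126 - 3/2*3) = 62*(126 - 9/2) = 62*(243/2) = 7533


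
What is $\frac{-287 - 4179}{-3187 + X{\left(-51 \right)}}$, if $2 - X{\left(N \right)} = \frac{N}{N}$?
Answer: $\frac{2233}{1593} \approx 1.4018$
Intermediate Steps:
$X{\left(N \right)} = 1$ ($X{\left(N \right)} = 2 - \frac{N}{N} = 2 - 1 = 1$)
$\frac{-287 - 4179}{-3187 + X{\left(-51 \right)}} = \frac{-287 - 4179}{-3187 + 1} = - \frac{4466}{-3186} = \left(-4466\right) \left(- \frac{1}{3186}\right) = \frac{2233}{1593}$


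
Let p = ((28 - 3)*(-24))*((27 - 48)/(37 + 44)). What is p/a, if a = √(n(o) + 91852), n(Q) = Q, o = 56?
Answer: 700*√2553/68931 ≈ 0.51311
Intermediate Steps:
a = 6*√2553 (a = √(56 + 91852) = √91908 = 6*√2553 ≈ 303.16)
p = 1400/9 (p = (25*(-24))*(-21/81) = -(-12600)/81 = -600*(-7/27) = 1400/9 ≈ 155.56)
p/a = 1400/(9*((6*√2553))) = 1400*(√2553/15318)/9 = 700*√2553/68931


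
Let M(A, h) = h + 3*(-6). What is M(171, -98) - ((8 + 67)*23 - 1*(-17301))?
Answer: -19142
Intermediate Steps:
M(A, h) = -18 + h (M(A, h) = h - 18 = -18 + h)
M(171, -98) - ((8 + 67)*23 - 1*(-17301)) = (-18 - 98) - ((8 + 67)*23 - 1*(-17301)) = -116 - (75*23 + 17301) = -116 - (1725 + 17301) = -116 - 1*19026 = -116 - 19026 = -19142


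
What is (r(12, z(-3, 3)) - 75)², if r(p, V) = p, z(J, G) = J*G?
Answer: 3969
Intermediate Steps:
z(J, G) = G*J
(r(12, z(-3, 3)) - 75)² = (12 - 75)² = (-63)² = 3969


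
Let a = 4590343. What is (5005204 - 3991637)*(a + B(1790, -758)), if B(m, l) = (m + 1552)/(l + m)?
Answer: 800251236115551/172 ≈ 4.6526e+12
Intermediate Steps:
B(m, l) = (1552 + m)/(l + m)
(5005204 - 3991637)*(a + B(1790, -758)) = (5005204 - 3991637)*(4590343 + (1552 + 1790)/(-758 + 1790)) = 1013567*(4590343 + 3342/1032) = 1013567*(4590343 + (1/1032)*3342) = 1013567*(4590343 + 557/172) = 1013567*(789539553/172) = 800251236115551/172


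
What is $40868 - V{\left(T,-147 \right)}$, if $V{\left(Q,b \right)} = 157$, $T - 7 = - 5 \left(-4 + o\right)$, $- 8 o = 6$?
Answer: $40711$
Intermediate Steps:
$o = - \frac{3}{4}$ ($o = \left(- \frac{1}{8}\right) 6 = - \frac{3}{4} \approx -0.75$)
$T = \frac{123}{4}$ ($T = 7 - 5 \left(-4 - \frac{3}{4}\right) = 7 - - \frac{95}{4} = 7 + \frac{95}{4} = \frac{123}{4} \approx 30.75$)
$40868 - V{\left(T,-147 \right)} = 40868 - 157 = 40711$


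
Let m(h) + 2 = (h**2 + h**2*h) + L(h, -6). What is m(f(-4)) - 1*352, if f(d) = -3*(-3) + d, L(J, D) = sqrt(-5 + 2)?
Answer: -204 + I*sqrt(3) ≈ -204.0 + 1.732*I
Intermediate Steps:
L(J, D) = I*sqrt(3) (L(J, D) = sqrt(-3) = I*sqrt(3))
f(d) = 9 + d
m(h) = -2 + h**2 + h**3 + I*sqrt(3) (m(h) = -2 + ((h**2 + h**2*h) + I*sqrt(3)) = -2 + ((h**2 + h**3) + I*sqrt(3)) = -2 + (h**2 + h**3 + I*sqrt(3)) = -2 + h**2 + h**3 + I*sqrt(3))
m(f(-4)) - 1*352 = (-2 + (9 - 4)**2 + (9 - 4)**3 + I*sqrt(3)) - 1*352 = (-2 + 5**2 + 5**3 + I*sqrt(3)) - 352 = (-2 + 25 + 125 + I*sqrt(3)) - 352 = (148 + I*sqrt(3)) - 352 = -204 + I*sqrt(3)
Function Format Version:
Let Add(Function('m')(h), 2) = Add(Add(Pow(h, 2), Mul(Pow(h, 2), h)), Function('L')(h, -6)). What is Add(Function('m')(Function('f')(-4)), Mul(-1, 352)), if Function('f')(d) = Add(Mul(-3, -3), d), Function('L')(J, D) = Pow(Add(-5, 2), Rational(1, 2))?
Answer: Add(-204, Mul(I, Pow(3, Rational(1, 2)))) ≈ Add(-204.00, Mul(1.7320, I))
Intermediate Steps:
Function('L')(J, D) = Mul(I, Pow(3, Rational(1, 2))) (Function('L')(J, D) = Pow(-3, Rational(1, 2)) = Mul(I, Pow(3, Rational(1, 2))))
Function('f')(d) = Add(9, d)
Function('m')(h) = Add(-2, Pow(h, 2), Pow(h, 3), Mul(I, Pow(3, Rational(1, 2)))) (Function('m')(h) = Add(-2, Add(Add(Pow(h, 2), Mul(Pow(h, 2), h)), Mul(I, Pow(3, Rational(1, 2))))) = Add(-2, Add(Add(Pow(h, 2), Pow(h, 3)), Mul(I, Pow(3, Rational(1, 2))))) = Add(-2, Add(Pow(h, 2), Pow(h, 3), Mul(I, Pow(3, Rational(1, 2))))) = Add(-2, Pow(h, 2), Pow(h, 3), Mul(I, Pow(3, Rational(1, 2)))))
Add(Function('m')(Function('f')(-4)), Mul(-1, 352)) = Add(Add(-2, Pow(Add(9, -4), 2), Pow(Add(9, -4), 3), Mul(I, Pow(3, Rational(1, 2)))), Mul(-1, 352)) = Add(Add(-2, Pow(5, 2), Pow(5, 3), Mul(I, Pow(3, Rational(1, 2)))), -352) = Add(Add(-2, 25, 125, Mul(I, Pow(3, Rational(1, 2)))), -352) = Add(Add(148, Mul(I, Pow(3, Rational(1, 2)))), -352) = Add(-204, Mul(I, Pow(3, Rational(1, 2))))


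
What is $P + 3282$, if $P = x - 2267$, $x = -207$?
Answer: $808$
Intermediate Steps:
$P = -2474$ ($P = -207 - 2267 = -2474$)
$P + 3282 = -2474 + 3282 = 808$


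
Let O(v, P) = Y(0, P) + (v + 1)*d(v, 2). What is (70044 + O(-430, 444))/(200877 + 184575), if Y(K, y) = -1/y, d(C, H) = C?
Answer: 2628005/3980016 ≈ 0.66030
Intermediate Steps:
O(v, P) = -1/P + v*(1 + v) (O(v, P) = -1/P + (v + 1)*v = -1/P + (1 + v)*v = -1/P + v*(1 + v))
(70044 + O(-430, 444))/(200877 + 184575) = (70044 + (-430 + (-430)**2 - 1/444))/(200877 + 184575) = (70044 + (-430 + 184900 - 1*1/444))/385452 = (70044 + (-430 + 184900 - 1/444))*(1/385452) = (70044 + 81904679/444)*(1/385452) = (113004215/444)*(1/385452) = 2628005/3980016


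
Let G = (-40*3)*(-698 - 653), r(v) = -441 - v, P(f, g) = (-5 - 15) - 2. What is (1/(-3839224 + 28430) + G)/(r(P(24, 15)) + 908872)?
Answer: 617805923279/3461927241682 ≈ 0.17846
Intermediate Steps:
P(f, g) = -22 (P(f, g) = -20 - 2 = -22)
G = 162120 (G = -120*(-1351) = 162120)
(1/(-3839224 + 28430) + G)/(r(P(24, 15)) + 908872) = (1/(-3839224 + 28430) + 162120)/((-441 - 1*(-22)) + 908872) = (1/(-3810794) + 162120)/((-441 + 22) + 908872) = (-1/3810794 + 162120)/(-419 + 908872) = (617805923279/3810794)/908453 = (617805923279/3810794)*(1/908453) = 617805923279/3461927241682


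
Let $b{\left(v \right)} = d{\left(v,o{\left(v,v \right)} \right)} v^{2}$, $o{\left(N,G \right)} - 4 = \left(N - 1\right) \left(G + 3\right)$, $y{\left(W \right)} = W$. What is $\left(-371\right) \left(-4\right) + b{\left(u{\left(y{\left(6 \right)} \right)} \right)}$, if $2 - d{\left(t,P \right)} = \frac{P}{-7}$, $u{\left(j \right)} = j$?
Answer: $1808$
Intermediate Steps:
$o{\left(N,G \right)} = 4 + \left(-1 + N\right) \left(3 + G\right)$ ($o{\left(N,G \right)} = 4 + \left(N - 1\right) \left(G + 3\right) = 4 + \left(-1 + N\right) \left(3 + G\right)$)
$d{\left(t,P \right)} = 2 + \frac{P}{7}$ ($d{\left(t,P \right)} = 2 - \frac{P}{-7} = 2 - P \left(- \frac{1}{7}\right) = 2 - - \frac{P}{7} = 2 + \frac{P}{7}$)
$b{\left(v \right)} = v^{2} \left(\frac{15}{7} + \frac{v^{2}}{7} + \frac{2 v}{7}\right)$ ($b{\left(v \right)} = \left(2 + \frac{1 - v + 3 v + v v}{7}\right) v^{2} = \left(2 + \frac{1 - v + 3 v + v^{2}}{7}\right) v^{2} = \left(2 + \frac{1 + v^{2} + 2 v}{7}\right) v^{2} = \left(2 + \left(\frac{1}{7} + \frac{v^{2}}{7} + \frac{2 v}{7}\right)\right) v^{2} = \left(\frac{15}{7} + \frac{v^{2}}{7} + \frac{2 v}{7}\right) v^{2} = v^{2} \left(\frac{15}{7} + \frac{v^{2}}{7} + \frac{2 v}{7}\right)$)
$\left(-371\right) \left(-4\right) + b{\left(u{\left(y{\left(6 \right)} \right)} \right)} = \left(-371\right) \left(-4\right) + \frac{6^{2} \left(15 + 6^{2} + 2 \cdot 6\right)}{7} = 1484 + \frac{1}{7} \cdot 36 \left(15 + 36 + 12\right) = 1484 + \frac{1}{7} \cdot 36 \cdot 63 = 1484 + 324 = 1808$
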